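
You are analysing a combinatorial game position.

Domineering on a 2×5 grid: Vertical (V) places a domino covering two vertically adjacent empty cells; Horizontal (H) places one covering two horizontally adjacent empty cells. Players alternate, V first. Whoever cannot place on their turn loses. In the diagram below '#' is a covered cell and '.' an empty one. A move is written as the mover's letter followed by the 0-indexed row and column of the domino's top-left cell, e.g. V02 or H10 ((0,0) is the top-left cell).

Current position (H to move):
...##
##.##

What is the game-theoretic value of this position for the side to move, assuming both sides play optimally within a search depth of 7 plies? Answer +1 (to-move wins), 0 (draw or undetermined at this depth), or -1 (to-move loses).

value(...##/##.##, H) = +1

ply 1, H at ...##/##.## | H00=-1→##.##/##.##; H01=+1→.####/##.##*
ply 2: .####/##.## is terminal -1 (V); from ...##/##.## depth 7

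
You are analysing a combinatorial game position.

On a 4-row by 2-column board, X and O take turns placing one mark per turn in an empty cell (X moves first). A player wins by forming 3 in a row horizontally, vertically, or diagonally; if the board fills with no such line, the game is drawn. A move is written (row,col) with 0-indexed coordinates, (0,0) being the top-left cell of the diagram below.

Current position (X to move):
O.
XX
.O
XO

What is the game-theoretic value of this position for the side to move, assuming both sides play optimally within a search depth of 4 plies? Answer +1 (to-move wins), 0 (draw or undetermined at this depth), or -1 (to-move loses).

p1 X@[O./XX/.O/XO]: (0,1)[OX/XX/.O/XO]+0 (2,0)[O./XX/XO/XO]+1*
p2 O@[O./XX/XO/XO] terminal -1; root [O./XX/.O/XO] d4

value(O./XX/.O/XO, X) = +1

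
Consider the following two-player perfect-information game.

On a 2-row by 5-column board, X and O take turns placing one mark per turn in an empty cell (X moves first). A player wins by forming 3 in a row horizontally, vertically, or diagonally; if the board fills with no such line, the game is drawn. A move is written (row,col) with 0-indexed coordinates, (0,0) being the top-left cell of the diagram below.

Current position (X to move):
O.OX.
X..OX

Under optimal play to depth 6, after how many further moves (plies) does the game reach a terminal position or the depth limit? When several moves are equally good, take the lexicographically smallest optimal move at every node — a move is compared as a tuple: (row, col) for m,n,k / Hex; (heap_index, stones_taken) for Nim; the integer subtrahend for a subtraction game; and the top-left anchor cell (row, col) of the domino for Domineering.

p1 X@[O.OX./X..OX]: (0,1)[OXOX./X..OX]+0* (0,4)[O.OXX/X..OX]-1 (1,1)[O.OX./XX.OX]-1 (1,2)[O.OX./X.XOX]-1
p2 O@[OXOX./X..OX]: (0,4)[OXOXO/X..OX]+0* (1,1)[OXOX./XO.OX]+0 (1,2)[OXOX./X.OOX]+0
p3 X@[OXOXO/X..OX]: (1,1)[OXOXO/XX.OX]+0* (1,2)[OXOXO/X.XOX]+0
p4 O@[OXOXO/XX.OX]: (1,2)[OXOXO/XXOOX]+0*
p5 X@[OXOXO/XXOOX] terminal +0; root [O.OX./X..OX] d6

PV length from [O.OX./X..OX]: 4 plies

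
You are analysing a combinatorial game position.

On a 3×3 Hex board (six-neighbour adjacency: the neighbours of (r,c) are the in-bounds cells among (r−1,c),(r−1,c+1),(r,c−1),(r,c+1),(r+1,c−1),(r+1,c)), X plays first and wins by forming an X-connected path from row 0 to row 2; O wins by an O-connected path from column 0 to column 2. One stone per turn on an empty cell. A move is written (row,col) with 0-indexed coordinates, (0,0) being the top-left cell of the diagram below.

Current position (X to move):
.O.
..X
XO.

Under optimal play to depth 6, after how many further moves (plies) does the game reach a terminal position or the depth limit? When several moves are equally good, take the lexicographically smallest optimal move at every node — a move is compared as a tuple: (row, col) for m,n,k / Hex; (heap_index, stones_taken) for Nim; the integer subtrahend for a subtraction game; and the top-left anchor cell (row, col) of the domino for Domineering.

PV length from [.O./..X/XO.]: 3 plies

p1 X@[.O./..X/XO.]: (0,0)[XO./..X/XO.]+1* (0,2)[.OX/..X/XO.]+1 (1,0)[.O./X.X/XO.]+1 (1,1)[.O./.XX/XO.]-1 (2,2)[.O./..X/XOX]-1
p2 O@[XO./..X/XO.]: (0,2)[XOO/..X/XO.]-1* (1,0)[XO./O.X/XO.]-1 (1,1)[XO./.OX/XO.]-1 (2,2)[XO./..X/XOO]-1
p3 X@[XOO/..X/XO.]: (1,0)[XOO/X.X/XO.]+1* (1,1)[XOO/.XX/XO.]-1 (2,2)[XOO/..X/XOX]-1
p4 O@[XOO/X.X/XO.] terminal -1; root [.O./..X/XO.] d6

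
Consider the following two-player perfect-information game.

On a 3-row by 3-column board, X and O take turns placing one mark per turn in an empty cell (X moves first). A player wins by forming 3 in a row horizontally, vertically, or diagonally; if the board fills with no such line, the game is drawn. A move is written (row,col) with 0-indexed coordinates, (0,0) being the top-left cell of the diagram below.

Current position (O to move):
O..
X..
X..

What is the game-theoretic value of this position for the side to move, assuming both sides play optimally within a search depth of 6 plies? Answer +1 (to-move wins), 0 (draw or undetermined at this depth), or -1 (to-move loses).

value(O../X../X.., O) = +1

ply 1, O at O../X../X.. | (0,1)=+1→OO./X../X..*; (0,2)=+1→O.O/X../X..; (1,1)=+0→O../XO./X..; (1,2)=+0→O../X.O/X..; (2,1)=-1→O../X../XO.; (2,2)=-1→O../X../X.O
ply 2, X at OO./X../X.. | (0,2)=-1→OOX/X../X..*; (1,1)=-1→OO./XX./X..; (1,2)=-1→OO./X.X/X..; (2,1)=-1→OO./X../XX.; (2,2)=-1→OO./X../X.X
ply 3, O at OOX/X../X.. | (1,1)=+1→OOX/XO./X..*; (1,2)=-1→OOX/X.O/X..; (2,1)=-1→OOX/X../XO.; (2,2)=-1→OOX/X../X.O
ply 4, X at OOX/XO./X.. | (1,2)=-1→OOX/XOX/X..*; (2,1)=-1→OOX/XO./XX.; (2,2)=-1→OOX/XO./X.X
ply 5, O at OOX/XOX/X.. | (2,1)=+1→OOX/XOX/XO.*; (2,2)=+1→OOX/XOX/X.O
ply 6: OOX/XOX/XO. is terminal -1 (X); from O../X../X.. depth 6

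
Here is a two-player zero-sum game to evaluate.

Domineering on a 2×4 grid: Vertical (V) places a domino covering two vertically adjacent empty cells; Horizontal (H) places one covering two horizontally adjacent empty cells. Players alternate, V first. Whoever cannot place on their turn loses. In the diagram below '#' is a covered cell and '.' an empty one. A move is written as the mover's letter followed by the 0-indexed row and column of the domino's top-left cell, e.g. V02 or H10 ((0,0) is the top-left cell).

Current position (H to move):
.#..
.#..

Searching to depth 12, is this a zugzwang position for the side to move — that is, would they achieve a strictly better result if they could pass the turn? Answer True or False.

[.#../.#..] H move#1: H02:+1/.###/.#..*, H12:+1/.#../.###
[.###/.#..] V move#2: V00:-1/####/##..*
[####/##..] H move#3: H12:+1/####/####*
[####/####] end (terminal -1, V#4); searched .#../.#.. to 12
suppose H passes — search the same position with V to move:
pass> [.#../.#..] V move#1: V00:-1/##../##.., V02:+1/.##./.##.*, V03:+1/.#.#/.#.#
pass> [.##./.##.] end (terminal -1, H#2); searched .#../.#.. to 12
for H: play +1, pass -1

zugzwang(.#../.#.., H) = False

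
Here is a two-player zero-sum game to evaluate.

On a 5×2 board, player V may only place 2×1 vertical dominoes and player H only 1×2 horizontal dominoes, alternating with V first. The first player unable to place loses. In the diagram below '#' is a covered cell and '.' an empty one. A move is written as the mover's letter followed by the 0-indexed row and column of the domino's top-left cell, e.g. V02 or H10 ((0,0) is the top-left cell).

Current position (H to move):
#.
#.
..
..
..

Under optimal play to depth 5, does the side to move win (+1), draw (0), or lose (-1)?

p1 H@[#./#./../../..]: H20[#./#./##/../..]-1 H30[#./#./../##/..]+1* H40[#./#./../../##]-1
p2 V@[#./#./../##/..]: V01[##/##/../##/..]-1* V11[#./##/.#/##/..]-1
p3 H@[##/##/../##/..]: H20[##/##/##/##/..]+1* H40[##/##/../##/##]+1
p4 V@[##/##/##/##/..] terminal -1; root [#./#./../../..] d5

value(#./#./../../.., H) = +1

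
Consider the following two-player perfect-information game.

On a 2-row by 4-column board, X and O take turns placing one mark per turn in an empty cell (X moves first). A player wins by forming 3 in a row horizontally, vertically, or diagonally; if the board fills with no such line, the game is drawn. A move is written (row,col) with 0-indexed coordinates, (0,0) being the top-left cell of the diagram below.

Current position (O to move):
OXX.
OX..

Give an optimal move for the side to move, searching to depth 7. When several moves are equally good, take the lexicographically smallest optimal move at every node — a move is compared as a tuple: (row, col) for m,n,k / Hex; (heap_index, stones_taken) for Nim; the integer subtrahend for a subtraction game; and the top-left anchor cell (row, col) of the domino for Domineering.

ply 1, O at OXX./OX.. | (0,3)=+0→OXXO/OX..*; (1,2)=-1→OXX./OXO.; (1,3)=-1→OXX./OX.O
ply 2, X at OXXO/OX.. | (1,2)=+0→OXXO/OXX.*; (1,3)=+0→OXXO/OX.X
ply 3, O at OXXO/OXX. | (1,3)=+0→OXXO/OXXO*
ply 4: OXXO/OXXO is terminal +0 (X); from OXX./OX.. depth 7

O's best at [OXX./OX..]: (0,3)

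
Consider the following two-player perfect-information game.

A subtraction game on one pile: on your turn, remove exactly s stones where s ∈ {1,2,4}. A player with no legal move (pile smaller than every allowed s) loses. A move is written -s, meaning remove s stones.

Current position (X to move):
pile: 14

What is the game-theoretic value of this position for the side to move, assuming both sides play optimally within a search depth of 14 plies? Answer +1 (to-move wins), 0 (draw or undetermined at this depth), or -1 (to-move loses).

value(14, X) = +1

[14] X move#1: -1:-1/13, -2:+1/12*, -4:-1/10
[12] O move#2: -1:-1/11*, -2:-1/10, -4:-1/8
[11] X move#3: -1:-1/10, -2:+1/9*, -4:-1/7
[9] O move#4: -1:-1/8*, -2:-1/7, -4:-1/5
[8] X move#5: -1:-1/7, -2:+1/6*, -4:-1/4
[6] O move#6: -1:-1/5*, -2:-1/4, -4:-1/2
[5] X move#7: -1:-1/4, -2:+1/3*, -4:-1/1
[3] O move#8: -1:-1/2*, -2:-1/1
[2] X move#9: -1:-1/1, -2:+1/0*
[0] end (terminal -1, O#10); searched 14 to 14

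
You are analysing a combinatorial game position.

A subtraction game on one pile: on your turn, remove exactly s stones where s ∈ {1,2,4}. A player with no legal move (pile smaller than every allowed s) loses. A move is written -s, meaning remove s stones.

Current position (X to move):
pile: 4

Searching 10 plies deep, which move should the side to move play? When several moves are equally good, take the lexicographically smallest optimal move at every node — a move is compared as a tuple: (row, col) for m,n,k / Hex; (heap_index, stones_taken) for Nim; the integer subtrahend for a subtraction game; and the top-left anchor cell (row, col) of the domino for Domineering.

X's best at [4]: -1

[4] X move#1: -1:+1/3*, -2:-1/2, -4:+1/0
[3] O move#2: -1:-1/2*, -2:-1/1
[2] X move#3: -1:-1/1, -2:+1/0*
[0] end (terminal -1, O#4); searched 4 to 10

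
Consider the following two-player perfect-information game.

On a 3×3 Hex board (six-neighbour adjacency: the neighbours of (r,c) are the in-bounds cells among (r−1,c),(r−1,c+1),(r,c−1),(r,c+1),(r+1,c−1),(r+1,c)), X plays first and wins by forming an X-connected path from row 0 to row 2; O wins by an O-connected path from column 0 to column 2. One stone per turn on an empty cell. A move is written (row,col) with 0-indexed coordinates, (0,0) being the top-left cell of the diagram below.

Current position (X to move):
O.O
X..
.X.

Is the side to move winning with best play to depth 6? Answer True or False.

X winning at [O.O/X../.X.]: True

[O.O/X../.X.] X move#1: (0,1):+1/OXO/X../.X.*, (1,1):-1/O.O/XX./.X., (1,2):-1/O.O/X.X/.X., (2,0):-1/O.O/X../XX., (2,2):-1/O.O/X../.XX
[OXO/X../.X.] O move#2: (1,1):-1/OXO/XO./.X.*, (1,2):-1/OXO/X.O/.X., (2,0):-1/OXO/X../OX., (2,2):-1/OXO/X../.XO
[OXO/XO./.X.] X move#3: (1,2):-1/OXO/XOX/.X., (2,0):+1/OXO/XO./XX.*, (2,2):-1/OXO/XO./.XX
[OXO/XO./XX.] end (terminal -1, O#4); searched O.O/X../.X. to 6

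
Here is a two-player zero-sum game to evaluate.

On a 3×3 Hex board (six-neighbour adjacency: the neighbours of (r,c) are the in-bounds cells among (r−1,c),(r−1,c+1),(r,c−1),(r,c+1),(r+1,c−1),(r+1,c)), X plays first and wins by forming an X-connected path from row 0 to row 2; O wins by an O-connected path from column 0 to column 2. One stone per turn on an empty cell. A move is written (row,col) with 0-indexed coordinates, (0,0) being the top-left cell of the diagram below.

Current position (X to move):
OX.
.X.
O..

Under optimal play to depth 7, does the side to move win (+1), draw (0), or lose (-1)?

value(OX./.X./O.., X) = +1

[OX./.X./O..] X move#1: (0,2):-1/OXX/.X./O.., (1,0):-1/OX./XX./O.., (1,2):+1/OX./.XX/O..*, (2,1):+1/OX./.X./OX., (2,2):+1/OX./.X./O.X
[OX./.XX/O..] O move#2: (0,2):-1/OXO/.XX/O..*, (1,0):-1/OX./OXX/O.., (2,1):-1/OX./.XX/OO., (2,2):-1/OX./.XX/O.O
[OXO/.XX/O..] X move#3: (1,0):+1/OXO/XXX/O..*, (2,1):+1/OXO/.XX/OX., (2,2):+1/OXO/.XX/O.X
[OXO/XXX/O..] O move#4: (2,1):-1/OXO/XXX/OO.*, (2,2):-1/OXO/XXX/O.O
[OXO/XXX/OO.] X move#5: (2,2):+1/OXO/XXX/OOX*
[OXO/XXX/OOX] end (terminal -1, O#6); searched OX./.X./O.. to 7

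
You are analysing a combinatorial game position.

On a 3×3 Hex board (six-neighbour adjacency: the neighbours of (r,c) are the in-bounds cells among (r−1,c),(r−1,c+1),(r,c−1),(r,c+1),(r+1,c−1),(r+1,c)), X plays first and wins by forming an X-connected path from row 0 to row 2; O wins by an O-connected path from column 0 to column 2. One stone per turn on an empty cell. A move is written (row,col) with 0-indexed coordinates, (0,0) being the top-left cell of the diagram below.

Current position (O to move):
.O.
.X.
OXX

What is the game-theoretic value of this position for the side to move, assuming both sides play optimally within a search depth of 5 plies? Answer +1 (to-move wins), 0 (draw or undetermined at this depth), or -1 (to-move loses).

ply 1, O at .O./.X./OXX | (0,0)=-1→OO./.X./OXX; (0,2)=+1→.OO/.X./OXX*; (1,0)=-1→.O./OX./OXX; (1,2)=-1→.O./.XO/OXX
ply 2, X at .OO/.X./OXX | (0,0)=-1→XOO/.X./OXX*; (1,0)=-1→.OO/XX./OXX; (1,2)=-1→.OO/.XX/OXX
ply 3, O at XOO/.X./OXX | (1,0)=+1→XOO/OX./OXX*; (1,2)=-1→XOO/.XO/OXX
ply 4: XOO/OX./OXX is terminal -1 (X); from .O./.X./OXX depth 5

value(.O./.X./OXX, O) = +1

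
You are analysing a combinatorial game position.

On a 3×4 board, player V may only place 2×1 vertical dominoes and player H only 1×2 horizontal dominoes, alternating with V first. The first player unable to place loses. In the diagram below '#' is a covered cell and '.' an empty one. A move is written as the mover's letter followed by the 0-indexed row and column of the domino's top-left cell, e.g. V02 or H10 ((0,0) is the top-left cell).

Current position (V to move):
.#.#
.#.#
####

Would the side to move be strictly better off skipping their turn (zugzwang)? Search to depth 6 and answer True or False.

p1 V@[.#.#/.#.#/####]: V00[##.#/##.#/####]+1* V02[.###/.###/####]+1
p2 H@[##.#/##.#/####] terminal -1; root [.#.#/.#.#/####] d6
suppose V passes — search the same position with H to move:
pass> p1 H@[.#.#/.#.#/####] terminal -1; root [.#.#/.#.#/####] d6
for V: play +1, pass +1

zugzwang(.#.#/.#.#/####, V) = False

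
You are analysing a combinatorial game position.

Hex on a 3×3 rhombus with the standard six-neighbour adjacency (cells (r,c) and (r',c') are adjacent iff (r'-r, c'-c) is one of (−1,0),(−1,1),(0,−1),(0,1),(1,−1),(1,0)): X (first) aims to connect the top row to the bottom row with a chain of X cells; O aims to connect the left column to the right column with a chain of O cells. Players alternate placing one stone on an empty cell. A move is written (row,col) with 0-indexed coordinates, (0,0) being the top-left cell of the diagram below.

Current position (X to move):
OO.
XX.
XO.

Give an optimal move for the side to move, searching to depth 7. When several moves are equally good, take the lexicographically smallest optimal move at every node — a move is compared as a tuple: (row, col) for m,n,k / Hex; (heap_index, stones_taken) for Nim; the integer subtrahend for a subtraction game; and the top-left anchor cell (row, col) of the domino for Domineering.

ply 1, X at OO./XX./XO. | (0,2)=+1→OOX/XX./XO.*; (1,2)=-1→OO./XXX/XO.; (2,2)=-1→OO./XX./XOX
ply 2: OOX/XX./XO. is terminal -1 (O); from OO./XX./XO. depth 7

X's best at [OO./XX./XO.]: (0,2)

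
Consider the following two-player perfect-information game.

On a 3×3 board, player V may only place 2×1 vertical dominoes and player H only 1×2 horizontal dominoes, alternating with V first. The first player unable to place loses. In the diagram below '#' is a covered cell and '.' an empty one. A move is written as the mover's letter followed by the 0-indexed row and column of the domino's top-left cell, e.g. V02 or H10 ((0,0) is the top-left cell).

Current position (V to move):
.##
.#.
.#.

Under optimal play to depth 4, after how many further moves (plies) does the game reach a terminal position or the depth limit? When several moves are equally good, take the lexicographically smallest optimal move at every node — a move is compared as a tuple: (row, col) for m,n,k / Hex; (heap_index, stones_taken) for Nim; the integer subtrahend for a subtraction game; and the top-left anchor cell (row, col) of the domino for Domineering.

PV length from [.##/.#./.#.]: 1 ply

p1 V@[.##/.#./.#.]: V00[###/##./.#.]+1* V10[.##/##./##.]+1 V12[.##/.##/.##]+1
p2 H@[###/##./.#.] terminal -1; root [.##/.#./.#.] d4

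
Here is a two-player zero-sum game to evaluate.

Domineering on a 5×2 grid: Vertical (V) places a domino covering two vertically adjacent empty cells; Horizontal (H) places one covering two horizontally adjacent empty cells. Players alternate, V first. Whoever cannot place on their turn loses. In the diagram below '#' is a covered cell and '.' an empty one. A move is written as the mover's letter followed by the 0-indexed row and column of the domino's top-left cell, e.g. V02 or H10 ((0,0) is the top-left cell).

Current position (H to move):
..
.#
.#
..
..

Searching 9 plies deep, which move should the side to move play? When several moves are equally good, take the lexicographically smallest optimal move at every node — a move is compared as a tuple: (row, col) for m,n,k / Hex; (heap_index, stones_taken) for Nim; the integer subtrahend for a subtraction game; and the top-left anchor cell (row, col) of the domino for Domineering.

[../.#/.#/../..] H move#1: H00:-1/##/.#/.#/../.., H30:+1/../.#/.#/##/..*, H40:+1/../.#/.#/../##
[../.#/.#/##/..] V move#2: V00:-1/#./##/.#/##/..*, V10:-1/../##/##/##/..
[#./##/.#/##/..] H move#3: H40:+1/#./##/.#/##/##*
[#./##/.#/##/##] end (terminal -1, V#4); searched ../.#/.#/../.. to 9

H's best at [../.#/.#/../..]: H30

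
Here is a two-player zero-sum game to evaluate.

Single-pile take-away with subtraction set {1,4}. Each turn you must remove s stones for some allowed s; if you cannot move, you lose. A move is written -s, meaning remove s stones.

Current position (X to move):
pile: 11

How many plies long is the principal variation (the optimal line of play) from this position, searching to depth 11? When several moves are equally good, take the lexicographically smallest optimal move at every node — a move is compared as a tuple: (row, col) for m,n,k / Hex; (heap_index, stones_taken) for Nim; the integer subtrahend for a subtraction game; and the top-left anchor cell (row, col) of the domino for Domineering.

[11] X move#1: -1:+1/10*, -4:+1/7
[10] O move#2: -1:-1/9*, -4:-1/6
[9] X move#3: -1:-1/8, -4:+1/5*
[5] O move#4: -1:-1/4*, -4:-1/1
[4] X move#5: -1:-1/3, -4:+1/0*
[0] end (terminal -1, O#6); searched 11 to 11

PV length from [11]: 5 plies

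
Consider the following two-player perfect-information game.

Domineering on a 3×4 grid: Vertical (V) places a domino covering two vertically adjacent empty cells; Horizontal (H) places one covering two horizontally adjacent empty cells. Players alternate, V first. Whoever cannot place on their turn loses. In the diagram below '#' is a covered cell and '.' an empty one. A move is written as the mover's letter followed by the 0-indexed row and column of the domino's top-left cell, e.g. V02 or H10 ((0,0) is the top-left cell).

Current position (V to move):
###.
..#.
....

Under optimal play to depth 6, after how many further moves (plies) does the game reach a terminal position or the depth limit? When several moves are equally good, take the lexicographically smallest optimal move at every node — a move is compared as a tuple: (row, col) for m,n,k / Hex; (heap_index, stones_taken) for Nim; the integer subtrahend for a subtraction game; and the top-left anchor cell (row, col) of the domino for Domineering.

PV length from [###./..#./....]: 3 plies

ply 1, V at ###./..#./.... | V03=-1→####/..##/....; V10=+1→###./#.#./#...*; V11=+1→###./.##./.#..; V13=-1→###./..##/...#
ply 2, H at ###./#.#./#... | H21=-1→###./#.#./###.*; H22=-1→###./#.#./#.##
ply 3, V at ###./#.#./###. | V03=+1→####/#.##/###.*; V13=+1→###./#.##/####
ply 4: ####/#.##/###. is terminal -1 (H); from ###./..#./.... depth 6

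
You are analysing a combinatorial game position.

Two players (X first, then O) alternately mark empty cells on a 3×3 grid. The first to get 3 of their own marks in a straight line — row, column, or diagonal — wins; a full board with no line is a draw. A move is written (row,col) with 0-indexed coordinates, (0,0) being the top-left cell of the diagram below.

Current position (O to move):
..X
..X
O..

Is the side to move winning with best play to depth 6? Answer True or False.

p1 O@[..X/..X/O..]: (0,0)[O.X/..X/O..]-1 (0,1)[.OX/..X/O..]-1 (1,0)[..X/O.X/O..]-1 (1,1)[..X/.OX/O..]-1 (2,1)[..X/..X/OO.]-1 (2,2)[..X/..X/O.O]+1*
p2 X@[..X/..X/O.O]: (0,0)[X.X/..X/O.O]-1* (0,1)[.XX/..X/O.O]-1 (1,0)[..X/X.X/O.O]-1 (1,1)[..X/.XX/O.O]-1 (2,1)[..X/..X/OXO]-1
p3 O@[X.X/..X/O.O]: (0,1)[XOX/..X/O.O]+0 (1,0)[X.X/O.X/O.O]-1 (1,1)[X.X/.OX/O.O]-1 (2,1)[X.X/..X/OOO]+1*
p4 X@[X.X/..X/OOO] terminal -1; root [..X/..X/O..] d6

O winning at [..X/..X/O..]: True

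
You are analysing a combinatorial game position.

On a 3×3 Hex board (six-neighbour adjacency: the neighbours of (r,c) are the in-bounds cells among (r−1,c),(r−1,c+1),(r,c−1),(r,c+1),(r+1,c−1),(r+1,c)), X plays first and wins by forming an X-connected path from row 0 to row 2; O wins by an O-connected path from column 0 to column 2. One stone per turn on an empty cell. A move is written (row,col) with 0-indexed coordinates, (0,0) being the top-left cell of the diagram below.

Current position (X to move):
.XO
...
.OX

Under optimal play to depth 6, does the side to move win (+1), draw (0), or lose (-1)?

p1 X@[.XO/.../.OX]: (0,0)[XXO/.../.OX]-1 (1,0)[.XO/X../.OX]-1 (1,1)[.XO/.X./.OX]+1* (1,2)[.XO/..X/.OX]-1 (2,0)[.XO/.../XOX]+1
p2 O@[.XO/.X./.OX]: (0,0)[OXO/.X./.OX]-1* (1,0)[.XO/OX./.OX]-1 (1,2)[.XO/.XO/.OX]-1 (2,0)[.XO/.X./OOX]-1
p3 X@[OXO/.X./.OX]: (1,0)[OXO/XX./.OX]+1* (1,2)[OXO/.XX/.OX]+1 (2,0)[OXO/.X./XOX]+1
p4 O@[OXO/XX./.OX]: (1,2)[OXO/XXO/.OX]-1* (2,0)[OXO/XX./OOX]-1
p5 X@[OXO/XXO/.OX]: (2,0)[OXO/XXO/XOX]+1*
p6 O@[OXO/XXO/XOX] terminal -1; root [.XO/.../.OX] d6

value(.XO/.../.OX, X) = +1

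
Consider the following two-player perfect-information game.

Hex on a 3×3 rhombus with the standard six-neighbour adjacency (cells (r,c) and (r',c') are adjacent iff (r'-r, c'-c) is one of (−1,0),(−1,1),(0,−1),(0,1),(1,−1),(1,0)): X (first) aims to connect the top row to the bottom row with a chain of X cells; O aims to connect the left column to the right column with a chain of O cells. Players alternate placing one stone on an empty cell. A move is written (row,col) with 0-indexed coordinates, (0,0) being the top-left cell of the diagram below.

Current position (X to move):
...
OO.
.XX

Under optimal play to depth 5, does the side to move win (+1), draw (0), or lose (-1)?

value(.../OO./.XX, X) = -1

p1 X@[.../OO./.XX]: (0,0)[X../OO./.XX]-1* (0,1)[.X./OO./.XX]-1 (0,2)[..X/OO./.XX]-1 (1,2)[.../OOX/.XX]-1 (2,0)[.../OO./XXX]-1
p2 O@[X../OO./.XX]: (0,1)[XO./OO./.XX]+1* (0,2)[X.O/OO./.XX]+1 (1,2)[X../OOO/.XX]+1 (2,0)[X../OO./OXX]+1
p3 X@[XO./OO./.XX]: (0,2)[XOX/OO./.XX]-1* (1,2)[XO./OOX/.XX]-1 (2,0)[XO./OO./XXX]-1
p4 O@[XOX/OO./.XX]: (1,2)[XOX/OOO/.XX]+1* (2,0)[XOX/OO./OXX]-1
p5 X@[XOX/OOO/.XX] terminal -1; root [.../OO./.XX] d5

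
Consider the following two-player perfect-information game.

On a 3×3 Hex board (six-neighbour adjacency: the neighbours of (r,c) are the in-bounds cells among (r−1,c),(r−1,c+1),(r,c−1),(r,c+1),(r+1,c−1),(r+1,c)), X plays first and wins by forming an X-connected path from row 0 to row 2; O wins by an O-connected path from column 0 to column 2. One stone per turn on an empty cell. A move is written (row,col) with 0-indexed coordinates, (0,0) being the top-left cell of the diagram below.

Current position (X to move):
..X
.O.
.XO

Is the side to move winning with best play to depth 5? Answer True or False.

X winning at [..X/.O./.XO]: True

[..X/.O./.XO] X move#1: (0,0):-1/X.X/.O./.XO, (0,1):-1/.XX/.O./.XO, (1,0):+1/..X/XO./.XO*, (1,2):+1/..X/.OX/.XO, (2,0):+1/..X/.O./XXO
[..X/XO./.XO] O move#2: (0,0):-1/O.X/XO./.XO*, (0,1):-1/.OX/XO./.XO, (1,2):-1/..X/XOO/.XO, (2,0):-1/..X/XO./OXO
[O.X/XO./.XO] X move#3: (0,1):+1/OXX/XO./.XO*, (1,2):+1/O.X/XOX/.XO, (2,0):+1/O.X/XO./XXO
[OXX/XO./.XO] O move#4: (1,2):-1/OXX/XOO/.XO*, (2,0):-1/OXX/XO./OXO
[OXX/XOO/.XO] X move#5: (2,0):+1/OXX/XOO/XXO*
[OXX/XOO/XXO] end (terminal -1, O#6); searched ..X/.O./.XO to 5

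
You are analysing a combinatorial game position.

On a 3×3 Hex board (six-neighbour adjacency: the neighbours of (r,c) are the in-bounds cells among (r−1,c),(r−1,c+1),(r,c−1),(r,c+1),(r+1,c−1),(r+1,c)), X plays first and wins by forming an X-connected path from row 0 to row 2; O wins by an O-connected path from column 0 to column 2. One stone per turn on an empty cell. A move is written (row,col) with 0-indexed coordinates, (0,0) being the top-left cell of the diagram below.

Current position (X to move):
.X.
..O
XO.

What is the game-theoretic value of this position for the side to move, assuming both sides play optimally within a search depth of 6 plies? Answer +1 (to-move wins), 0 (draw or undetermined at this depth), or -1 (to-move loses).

[.X./..O/XO.] X move#1: (0,0):+1/XX./..O/XO.*, (0,2):+1/.XX/..O/XO., (1,0):+1/.X./X.O/XO., (1,1):+1/.X./.XO/XO., (2,2):+1/.X./..O/XOX
[XX./..O/XO.] O move#2: (0,2):-1/XXO/..O/XO.*, (1,0):-1/XX./O.O/XO., (1,1):-1/XX./.OO/XO., (2,2):-1/XX./..O/XOO
[XXO/..O/XO.] X move#3: (1,0):+1/XXO/X.O/XO.*, (1,1):+1/XXO/.XO/XO., (2,2):+1/XXO/..O/XOX
[XXO/X.O/XO.] end (terminal -1, O#4); searched .X./..O/XO. to 6

value(.X./..O/XO., X) = +1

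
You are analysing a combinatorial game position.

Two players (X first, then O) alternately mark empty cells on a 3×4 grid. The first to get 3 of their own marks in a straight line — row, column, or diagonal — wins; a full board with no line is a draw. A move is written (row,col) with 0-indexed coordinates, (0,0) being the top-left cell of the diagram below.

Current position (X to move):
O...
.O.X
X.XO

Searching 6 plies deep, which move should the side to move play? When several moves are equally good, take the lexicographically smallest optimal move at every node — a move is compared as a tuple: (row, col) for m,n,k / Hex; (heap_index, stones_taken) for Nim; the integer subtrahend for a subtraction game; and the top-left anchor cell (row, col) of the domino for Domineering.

p1 X@[O.../.O.X/X.XO]: (0,1)[OX../.O.X/X.XO]+1* (0,2)[O.X./.O.X/X.XO]+1 (0,3)[O..X/.O.X/X.XO]+0 (1,0)[O.../XO.X/X.XO]+0 (1,2)[O.../.OXX/X.XO]+1 (2,1)[O.../.O.X/XXXO]+1
p2 O@[OX../.O.X/X.XO]: (0,2)[OXO./.O.X/X.XO]-1* (0,3)[OX.O/.O.X/X.XO]-1 (1,0)[OX../OO.X/X.XO]-1 (1,2)[OX../.OOX/X.XO]-1 (2,1)[OX../.O.X/XOXO]-1
p3 X@[OXO./.O.X/X.XO]: (0,3)[OXOX/.O.X/X.XO]+0 (1,0)[OXO./XO.X/X.XO]+0 (1,2)[OXO./.OXX/X.XO]+0 (2,1)[OXO./.O.X/XXXO]+1*
p4 O@[OXO./.O.X/XXXO] terminal -1; root [O.../.O.X/X.XO] d6

X's best at [O.../.O.X/X.XO]: (0,1)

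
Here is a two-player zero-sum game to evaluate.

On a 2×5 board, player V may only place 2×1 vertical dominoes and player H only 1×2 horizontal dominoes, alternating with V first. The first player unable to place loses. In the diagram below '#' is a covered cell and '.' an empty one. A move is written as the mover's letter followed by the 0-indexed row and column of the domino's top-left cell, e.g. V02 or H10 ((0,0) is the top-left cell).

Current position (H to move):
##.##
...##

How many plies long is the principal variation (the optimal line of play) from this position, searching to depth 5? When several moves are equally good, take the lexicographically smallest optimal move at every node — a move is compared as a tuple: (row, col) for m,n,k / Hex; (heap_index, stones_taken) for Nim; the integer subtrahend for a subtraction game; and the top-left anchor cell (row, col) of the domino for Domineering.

p1 H@[##.##/...##]: H10[##.##/##.##]-1 H11[##.##/.####]+1*
p2 V@[##.##/.####] terminal -1; root [##.##/...##] d5

PV length from [##.##/...##]: 1 ply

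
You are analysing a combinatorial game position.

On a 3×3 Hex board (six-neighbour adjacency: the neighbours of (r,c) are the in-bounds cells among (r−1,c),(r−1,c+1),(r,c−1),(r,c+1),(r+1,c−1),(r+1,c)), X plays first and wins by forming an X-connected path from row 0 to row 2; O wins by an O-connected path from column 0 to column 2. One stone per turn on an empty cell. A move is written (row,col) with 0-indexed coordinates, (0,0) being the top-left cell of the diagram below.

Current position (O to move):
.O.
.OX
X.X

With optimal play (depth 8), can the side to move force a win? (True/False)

p1 O@[.O./.OX/X.X]: (0,0)[OO./.OX/X.X]-1 (0,2)[.OO/.OX/X.X]+1* (1,0)[.O./OOX/X.X]-1 (2,1)[.O./.OX/XOX]-1
p2 X@[.OO/.OX/X.X]: (0,0)[XOO/.OX/X.X]-1* (1,0)[.OO/XOX/X.X]-1 (2,1)[.OO/.OX/XXX]-1
p3 O@[XOO/.OX/X.X]: (1,0)[XOO/OOX/X.X]+1* (2,1)[XOO/.OX/XOX]-1
p4 X@[XOO/OOX/X.X] terminal -1; root [.O./.OX/X.X] d8

O winning at [.O./.OX/X.X]: True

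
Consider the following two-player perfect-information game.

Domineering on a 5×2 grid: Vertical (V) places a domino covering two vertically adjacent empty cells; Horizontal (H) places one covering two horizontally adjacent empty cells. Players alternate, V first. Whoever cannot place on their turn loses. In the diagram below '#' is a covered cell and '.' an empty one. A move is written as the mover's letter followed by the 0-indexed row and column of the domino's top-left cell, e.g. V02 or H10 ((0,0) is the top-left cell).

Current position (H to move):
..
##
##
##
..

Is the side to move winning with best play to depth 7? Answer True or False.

H winning at [../##/##/##/..]: True

p1 H@[../##/##/##/..]: H00[##/##/##/##/..]+1* H40[../##/##/##/##]+1
p2 V@[##/##/##/##/..] terminal -1; root [../##/##/##/..] d7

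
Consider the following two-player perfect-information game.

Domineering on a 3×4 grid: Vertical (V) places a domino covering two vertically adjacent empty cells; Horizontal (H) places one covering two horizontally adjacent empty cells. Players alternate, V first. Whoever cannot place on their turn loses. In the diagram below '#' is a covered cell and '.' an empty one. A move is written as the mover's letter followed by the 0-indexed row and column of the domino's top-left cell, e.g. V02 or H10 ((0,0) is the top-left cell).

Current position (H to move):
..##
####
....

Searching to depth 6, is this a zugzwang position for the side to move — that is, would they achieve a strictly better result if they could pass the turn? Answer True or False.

ply 1, H at ..##/####/.... | H00=+1→####/####/....*; H20=+1→..##/####/##..; H21=+1→..##/####/.##.; H22=+1→..##/####/..##
ply 2: ####/####/.... is terminal -1 (V); from ..##/####/.... depth 6
pass branch (V moves first from the same position):
  | ply 1: ..##/####/.... is terminal -1 (V); from ..##/####/.... depth 6
H moving scores +1; H passing scores +1

zugzwang(..##/####/...., H) = False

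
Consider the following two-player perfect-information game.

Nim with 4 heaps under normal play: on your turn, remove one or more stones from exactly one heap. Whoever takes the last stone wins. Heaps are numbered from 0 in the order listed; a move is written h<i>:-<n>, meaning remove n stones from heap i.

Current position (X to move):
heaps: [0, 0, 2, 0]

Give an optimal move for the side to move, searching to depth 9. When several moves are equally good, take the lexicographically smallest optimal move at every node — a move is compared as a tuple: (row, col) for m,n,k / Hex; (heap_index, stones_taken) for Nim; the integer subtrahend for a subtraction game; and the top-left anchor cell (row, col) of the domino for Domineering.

ply 1, X at (0,0,2,0) | h2:-1=-1→(0,0,1,0); h2:-2=+1→(0,0,0,0)*
ply 2: (0,0,0,0) is terminal -1 (O); from (0,0,2,0) depth 9

X's best at [(0,0,2,0)]: h2:-2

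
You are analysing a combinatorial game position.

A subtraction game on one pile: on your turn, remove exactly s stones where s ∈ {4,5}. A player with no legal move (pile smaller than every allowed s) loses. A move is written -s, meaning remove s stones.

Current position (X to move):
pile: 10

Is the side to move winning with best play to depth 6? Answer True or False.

[10] X move#1: -4:-1/6*, -5:-1/5
[6] O move#2: -4:+1/2*, -5:+1/1
[2] end (terminal -1, X#3); searched 10 to 6

X winning at [10]: False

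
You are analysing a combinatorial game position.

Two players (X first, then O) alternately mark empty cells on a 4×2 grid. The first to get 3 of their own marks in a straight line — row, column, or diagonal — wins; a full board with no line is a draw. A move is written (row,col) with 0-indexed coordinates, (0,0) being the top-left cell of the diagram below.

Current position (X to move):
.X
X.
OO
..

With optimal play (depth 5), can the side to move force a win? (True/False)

p1 X@[.X/X./OO/..]: (0,0)[XX/X./OO/..]+0* (1,1)[.X/XX/OO/..]+0 (3,0)[.X/X./OO/X.]+0 (3,1)[.X/X./OO/.X]+0
p2 O@[XX/X./OO/..]: (1,1)[XX/XO/OO/..]+0* (3,0)[XX/X./OO/O.]+0 (3,1)[XX/X./OO/.O]+0
p3 X@[XX/XO/OO/..]: (3,0)[XX/XO/OO/X.]-1 (3,1)[XX/XO/OO/.X]+0*
p4 O@[XX/XO/OO/.X]: (3,0)[XX/XO/OO/OX]+0*
p5 X@[XX/XO/OO/OX] terminal +0; root [.X/X./OO/..] d5

X winning at [.X/X./OO/..]: False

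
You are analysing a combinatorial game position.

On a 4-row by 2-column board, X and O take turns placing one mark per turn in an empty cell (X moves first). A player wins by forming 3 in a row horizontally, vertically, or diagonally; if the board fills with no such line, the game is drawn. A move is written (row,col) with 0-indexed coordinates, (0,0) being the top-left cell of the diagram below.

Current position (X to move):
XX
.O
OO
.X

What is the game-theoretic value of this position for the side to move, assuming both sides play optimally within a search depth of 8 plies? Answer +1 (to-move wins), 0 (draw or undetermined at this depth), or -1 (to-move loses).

value(XX/.O/OO/.X, X) = 0

[XX/.O/OO/.X] X move#1: (1,0):+0/XX/XO/OO/.X*, (3,0):+0/XX/.O/OO/XX
[XX/XO/OO/.X] O move#2: (3,0):+0/XX/XO/OO/OX*
[XX/XO/OO/OX] end (terminal +0, X#3); searched XX/.O/OO/.X to 8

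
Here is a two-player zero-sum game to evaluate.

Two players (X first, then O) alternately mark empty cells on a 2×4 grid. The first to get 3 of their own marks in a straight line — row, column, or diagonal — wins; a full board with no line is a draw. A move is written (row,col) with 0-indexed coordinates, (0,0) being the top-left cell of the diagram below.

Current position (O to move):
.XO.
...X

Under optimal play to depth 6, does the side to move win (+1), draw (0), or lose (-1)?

value(.XO./...X, O) = 0

[.XO./...X] O move#1: (0,0):+0/OXO./...X*, (0,3):+0/.XOO/...X, (1,0):+0/.XO./O..X, (1,1):+0/.XO./.O.X, (1,2):+0/.XO./..OX
[OXO./...X] X move#2: (0,3):+0/OXOX/...X*, (1,0):+0/OXO./X..X, (1,1):+0/OXO./.X.X, (1,2):+0/OXO./..XX
[OXOX/...X] O move#3: (1,0):+0/OXOX/O..X*, (1,1):+0/OXOX/.O.X, (1,2):+0/OXOX/..OX
[OXOX/O..X] X move#4: (1,1):+0/OXOX/OX.X*, (1,2):+0/OXOX/O.XX
[OXOX/OX.X] O move#5: (1,2):+0/OXOX/OXOX*
[OXOX/OXOX] end (terminal +0, X#6); searched .XO./...X to 6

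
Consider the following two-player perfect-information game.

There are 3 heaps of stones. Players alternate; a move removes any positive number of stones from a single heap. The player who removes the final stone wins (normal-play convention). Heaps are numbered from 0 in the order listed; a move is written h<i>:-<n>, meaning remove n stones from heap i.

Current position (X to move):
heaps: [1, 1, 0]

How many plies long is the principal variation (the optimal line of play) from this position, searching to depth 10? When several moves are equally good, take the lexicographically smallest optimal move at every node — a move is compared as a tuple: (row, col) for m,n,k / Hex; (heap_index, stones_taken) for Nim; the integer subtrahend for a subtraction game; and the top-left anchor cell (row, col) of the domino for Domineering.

PV length from [(1,1,0)]: 2 plies

ply 1, X at (1,1,0) | h0:-1=-1→(0,1,0)*; h1:-1=-1→(1,0,0)
ply 2, O at (0,1,0) | h1:-1=+1→(0,0,0)*
ply 3: (0,0,0) is terminal -1 (X); from (1,1,0) depth 10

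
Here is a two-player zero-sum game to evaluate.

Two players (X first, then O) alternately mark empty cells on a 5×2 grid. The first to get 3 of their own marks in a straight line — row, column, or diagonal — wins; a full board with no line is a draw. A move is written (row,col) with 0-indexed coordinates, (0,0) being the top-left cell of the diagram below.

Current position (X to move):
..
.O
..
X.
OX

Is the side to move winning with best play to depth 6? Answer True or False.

X winning at [../.O/../X./OX]: False

[../.O/../X./OX] X move#1: (0,0):-1/X./.O/../X./OX, (0,1):+0/.X/.O/../X./OX*, (1,0):+0/../XO/../X./OX, (2,0):+0/../.O/X./X./OX, (2,1):+0/../.O/.X/X./OX, (3,1):+0/../.O/../XX/OX
[.X/.O/../X./OX] O move#2: (0,0):+0/OX/.O/../X./OX*, (1,0):+0/.X/OO/../X./OX, (2,0):+0/.X/.O/O./X./OX, (2,1):+0/.X/.O/.O/X./OX, (3,1):+0/.X/.O/../XO/OX
[OX/.O/../X./OX] X move#3: (1,0):+0/OX/XO/../X./OX*, (2,0):+0/OX/.O/X./X./OX, (2,1):+0/OX/.O/.X/X./OX, (3,1):+0/OX/.O/../XX/OX
[OX/XO/../X./OX] O move#4: (2,0):+0/OX/XO/O./X./OX*, (2,1):-1/OX/XO/.O/X./OX, (3,1):-1/OX/XO/../XO/OX
[OX/XO/O./X./OX] X move#5: (2,1):+0/OX/XO/OX/X./OX*, (3,1):+0/OX/XO/O./XX/OX
[OX/XO/OX/X./OX] O move#6: (3,1):+0/OX/XO/OX/XO/OX*
[OX/XO/OX/XO/OX] end (terminal +0, X#7); searched ../.O/../X./OX to 6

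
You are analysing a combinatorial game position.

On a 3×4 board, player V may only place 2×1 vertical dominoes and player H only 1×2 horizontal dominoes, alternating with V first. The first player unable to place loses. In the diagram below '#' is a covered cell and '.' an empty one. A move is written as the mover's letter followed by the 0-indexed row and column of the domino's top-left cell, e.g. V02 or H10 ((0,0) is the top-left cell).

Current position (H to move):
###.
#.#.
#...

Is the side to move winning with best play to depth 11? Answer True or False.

H winning at [###./#.#./#...]: False

p1 H@[###./#.#./#...]: H21[###./#.#./###.]-1* H22[###./#.#./#.##]-1
p2 V@[###./#.#./###.]: V03[####/#.##/###.]+1* V13[###./#.##/####]+1
p3 H@[####/#.##/###.] terminal -1; root [###./#.#./#...] d11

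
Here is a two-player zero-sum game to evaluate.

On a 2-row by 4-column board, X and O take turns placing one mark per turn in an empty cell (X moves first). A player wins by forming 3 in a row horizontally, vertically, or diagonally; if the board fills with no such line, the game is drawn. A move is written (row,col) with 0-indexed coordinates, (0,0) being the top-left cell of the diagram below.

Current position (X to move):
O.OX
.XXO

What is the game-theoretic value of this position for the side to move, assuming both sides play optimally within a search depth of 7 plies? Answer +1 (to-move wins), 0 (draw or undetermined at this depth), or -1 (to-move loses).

[O.OX/.XXO] X move#1: (0,1):+0/OXOX/.XXO, (1,0):+1/O.OX/XXXO*
[O.OX/XXXO] end (terminal -1, O#2); searched O.OX/.XXO to 7

value(O.OX/.XXO, X) = +1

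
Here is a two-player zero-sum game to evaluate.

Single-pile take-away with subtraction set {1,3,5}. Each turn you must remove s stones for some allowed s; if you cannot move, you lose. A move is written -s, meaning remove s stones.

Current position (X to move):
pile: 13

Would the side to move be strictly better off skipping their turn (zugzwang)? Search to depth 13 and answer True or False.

p1 X@[13]: -1[12]+1* -3[10]+1 -5[8]+1
p2 O@[12]: -1[11]-1* -3[9]-1 -5[7]-1
p3 X@[11]: -1[10]+1* -3[8]+1 -5[6]+1
p4 O@[10]: -1[9]-1* -3[7]-1 -5[5]-1
p5 X@[9]: -1[8]+1* -3[6]+1 -5[4]+1
p6 O@[8]: -1[7]-1* -3[5]-1 -5[3]-1
p7 X@[7]: -1[6]+1* -3[4]+1 -5[2]+1
p8 O@[6]: -1[5]-1* -3[3]-1 -5[1]-1
p9 X@[5]: -1[4]+1* -3[2]+1 -5[0]+1
p10 O@[4]: -1[3]-1* -3[1]-1
p11 X@[3]: -1[2]+1* -3[0]+1
p12 O@[2]: -1[1]-1*
p13 X@[1]: -1[0]+1*
p14 O@[0] terminal -1; root [13] d13
suppose X passes — search the same position with O to move:
pass> p1 O@[13]: -1[12]+1* -3[10]+1 -5[8]+1
pass> p2 X@[12]: -1[11]-1* -3[9]-1 -5[7]-1
pass> p3 O@[11]: -1[10]+1* -3[8]+1 -5[6]+1
pass> p4 X@[10]: -1[9]-1* -3[7]-1 -5[5]-1
pass> p5 O@[9]: -1[8]+1* -3[6]+1 -5[4]+1
pass> p6 X@[8]: -1[7]-1* -3[5]-1 -5[3]-1
pass> p7 O@[7]: -1[6]+1* -3[4]+1 -5[2]+1
pass> p8 X@[6]: -1[5]-1* -3[3]-1 -5[1]-1
pass> p9 O@[5]: -1[4]+1* -3[2]+1 -5[0]+1
pass> p10 X@[4]: -1[3]-1* -3[1]-1
pass> p11 O@[3]: -1[2]+1* -3[0]+1
pass> p12 X@[2]: -1[1]-1*
pass> p13 O@[1]: -1[0]+1*
pass> p14 X@[0] terminal -1; root [13] d13
for X: play +1, pass -1

zugzwang(13, X) = False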